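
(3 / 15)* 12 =12 / 5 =2.40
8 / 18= 4 / 9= 0.44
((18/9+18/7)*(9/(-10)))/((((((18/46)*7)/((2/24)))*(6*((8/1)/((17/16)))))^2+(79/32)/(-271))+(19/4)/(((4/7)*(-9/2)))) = -1718216105472/920863985829128215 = -0.00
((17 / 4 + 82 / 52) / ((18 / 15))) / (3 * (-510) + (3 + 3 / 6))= -505 / 158756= -0.00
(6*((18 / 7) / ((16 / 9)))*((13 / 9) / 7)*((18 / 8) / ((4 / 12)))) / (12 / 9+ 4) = 28431 / 12544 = 2.27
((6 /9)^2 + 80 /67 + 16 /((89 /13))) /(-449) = -213356 /24096483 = -0.01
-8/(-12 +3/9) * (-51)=-1224/35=-34.97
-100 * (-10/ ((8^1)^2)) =125/ 8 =15.62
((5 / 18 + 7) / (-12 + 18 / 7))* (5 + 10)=-4585 / 396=-11.58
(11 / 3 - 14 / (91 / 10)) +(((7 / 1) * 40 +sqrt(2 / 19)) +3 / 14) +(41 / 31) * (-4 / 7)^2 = sqrt(38) / 19 +33503671 / 118482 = 283.10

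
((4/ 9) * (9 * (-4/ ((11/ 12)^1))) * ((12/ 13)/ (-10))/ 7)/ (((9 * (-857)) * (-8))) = 16/ 4289285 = 0.00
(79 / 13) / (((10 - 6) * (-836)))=-79 / 43472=-0.00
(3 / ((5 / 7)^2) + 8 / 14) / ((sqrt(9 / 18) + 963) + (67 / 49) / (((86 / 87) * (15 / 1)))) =13791860055274 / 2058896841520795 - 1432039406 * sqrt(2) / 411779368304159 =0.01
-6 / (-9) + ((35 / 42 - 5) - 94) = -97.50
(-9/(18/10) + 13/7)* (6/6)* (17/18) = -187/63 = -2.97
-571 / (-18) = 31.72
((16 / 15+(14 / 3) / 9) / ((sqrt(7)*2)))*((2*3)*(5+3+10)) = 428*sqrt(7) / 35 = 32.35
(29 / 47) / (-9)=-29 / 423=-0.07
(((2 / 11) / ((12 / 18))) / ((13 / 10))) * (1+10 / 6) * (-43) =-24.06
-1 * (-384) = 384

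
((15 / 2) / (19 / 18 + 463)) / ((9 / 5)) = 75 / 8353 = 0.01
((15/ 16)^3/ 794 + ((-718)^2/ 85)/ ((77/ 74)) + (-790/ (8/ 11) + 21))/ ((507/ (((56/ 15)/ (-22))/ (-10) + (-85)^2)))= 201457045174692902027/ 2967773512704000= 67881.54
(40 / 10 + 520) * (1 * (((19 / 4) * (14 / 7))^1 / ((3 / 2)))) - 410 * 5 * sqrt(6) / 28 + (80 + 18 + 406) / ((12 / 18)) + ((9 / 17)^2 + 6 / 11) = 38867971 / 9537 - 1025 * sqrt(6) / 14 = 3896.15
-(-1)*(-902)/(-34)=451/17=26.53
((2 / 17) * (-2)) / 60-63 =-16066 / 255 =-63.00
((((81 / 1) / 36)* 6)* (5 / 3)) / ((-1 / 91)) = -4095 / 2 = -2047.50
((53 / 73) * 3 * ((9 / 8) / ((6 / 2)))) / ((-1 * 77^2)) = -477 / 3462536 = -0.00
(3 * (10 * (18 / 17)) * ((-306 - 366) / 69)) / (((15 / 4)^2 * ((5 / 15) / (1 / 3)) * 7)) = -6144 / 1955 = -3.14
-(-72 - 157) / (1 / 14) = 3206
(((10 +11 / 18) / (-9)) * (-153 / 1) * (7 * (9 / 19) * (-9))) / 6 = -68187 / 76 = -897.20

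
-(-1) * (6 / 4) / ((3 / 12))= 6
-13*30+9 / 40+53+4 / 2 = -13391 / 40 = -334.78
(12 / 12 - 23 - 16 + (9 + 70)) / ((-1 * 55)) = -41 / 55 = -0.75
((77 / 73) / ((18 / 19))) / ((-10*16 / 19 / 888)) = -1028489 / 8760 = -117.41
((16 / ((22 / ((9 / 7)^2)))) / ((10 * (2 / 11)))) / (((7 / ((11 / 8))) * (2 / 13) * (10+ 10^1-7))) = 891 / 13720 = 0.06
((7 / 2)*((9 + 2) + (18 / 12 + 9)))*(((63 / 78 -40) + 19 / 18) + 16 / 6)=-624575 / 234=-2669.12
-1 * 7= -7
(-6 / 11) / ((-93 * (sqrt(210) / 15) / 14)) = 0.08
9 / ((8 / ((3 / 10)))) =27 / 80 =0.34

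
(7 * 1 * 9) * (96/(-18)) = -336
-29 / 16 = -1.81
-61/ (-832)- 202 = -168003/ 832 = -201.93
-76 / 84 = -19 / 21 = -0.90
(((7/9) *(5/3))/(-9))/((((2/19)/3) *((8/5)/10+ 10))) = -16625/41148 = -0.40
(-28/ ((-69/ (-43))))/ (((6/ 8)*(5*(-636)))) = 1204/ 164565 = 0.01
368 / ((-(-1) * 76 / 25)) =2300 / 19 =121.05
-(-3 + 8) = -5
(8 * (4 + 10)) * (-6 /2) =-336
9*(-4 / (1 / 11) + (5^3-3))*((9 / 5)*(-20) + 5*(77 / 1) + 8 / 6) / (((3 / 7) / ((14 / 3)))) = 2677948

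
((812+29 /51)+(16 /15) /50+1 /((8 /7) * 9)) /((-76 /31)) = -3854575309 /11628000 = -331.49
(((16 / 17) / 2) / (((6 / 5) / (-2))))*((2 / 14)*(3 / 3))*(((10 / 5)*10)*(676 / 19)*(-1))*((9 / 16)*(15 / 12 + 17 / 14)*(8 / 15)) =58.94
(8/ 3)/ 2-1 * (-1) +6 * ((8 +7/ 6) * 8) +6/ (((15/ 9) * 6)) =6644/ 15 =442.93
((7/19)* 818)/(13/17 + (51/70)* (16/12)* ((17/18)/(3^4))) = 1241840565/3197776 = 388.35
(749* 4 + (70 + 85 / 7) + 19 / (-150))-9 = 3222467 / 1050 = 3069.02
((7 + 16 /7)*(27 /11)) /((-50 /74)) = -12987 /385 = -33.73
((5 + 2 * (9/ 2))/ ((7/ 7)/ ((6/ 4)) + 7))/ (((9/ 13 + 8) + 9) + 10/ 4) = 0.09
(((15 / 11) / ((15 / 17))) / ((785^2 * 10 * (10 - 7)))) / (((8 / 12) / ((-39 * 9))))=-0.00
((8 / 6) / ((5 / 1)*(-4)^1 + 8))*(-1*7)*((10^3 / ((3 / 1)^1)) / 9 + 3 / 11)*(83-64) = 1473773 / 2673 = 551.36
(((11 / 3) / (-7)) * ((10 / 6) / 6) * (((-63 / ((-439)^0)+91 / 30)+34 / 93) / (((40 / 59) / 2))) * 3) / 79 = 35973421 / 37028880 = 0.97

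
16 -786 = -770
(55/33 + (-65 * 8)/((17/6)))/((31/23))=-134.93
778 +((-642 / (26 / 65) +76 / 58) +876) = 1459 / 29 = 50.31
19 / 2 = 9.50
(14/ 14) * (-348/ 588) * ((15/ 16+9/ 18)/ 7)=-667/ 5488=-0.12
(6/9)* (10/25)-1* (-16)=244/15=16.27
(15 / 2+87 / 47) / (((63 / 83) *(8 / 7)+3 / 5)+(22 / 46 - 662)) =-8390055 / 592220492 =-0.01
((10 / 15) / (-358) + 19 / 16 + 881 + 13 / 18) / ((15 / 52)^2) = 3846073777 / 362475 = 10610.59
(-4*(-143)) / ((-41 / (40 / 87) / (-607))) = 13888160 / 3567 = 3893.51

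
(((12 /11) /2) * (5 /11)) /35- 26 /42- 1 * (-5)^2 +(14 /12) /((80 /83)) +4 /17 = -167025541 /6911520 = -24.17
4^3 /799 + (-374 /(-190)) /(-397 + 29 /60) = 27136900 /361171171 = 0.08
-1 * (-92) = 92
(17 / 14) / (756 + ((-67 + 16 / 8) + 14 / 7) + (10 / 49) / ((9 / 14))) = 153 / 87358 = 0.00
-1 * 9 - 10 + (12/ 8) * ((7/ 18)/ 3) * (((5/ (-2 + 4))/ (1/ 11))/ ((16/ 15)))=-5371/ 384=-13.99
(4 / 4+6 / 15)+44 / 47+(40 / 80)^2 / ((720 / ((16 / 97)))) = 383431 / 164124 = 2.34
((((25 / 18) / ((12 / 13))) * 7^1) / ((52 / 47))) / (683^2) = 8225 / 403046496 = 0.00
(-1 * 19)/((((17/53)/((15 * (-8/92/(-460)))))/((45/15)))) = -9063/17986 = -0.50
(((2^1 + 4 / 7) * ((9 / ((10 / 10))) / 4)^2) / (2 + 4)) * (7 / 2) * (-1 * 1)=-243 / 32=-7.59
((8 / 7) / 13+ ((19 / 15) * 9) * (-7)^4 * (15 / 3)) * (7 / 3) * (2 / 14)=45619.03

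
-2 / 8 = -1 / 4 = -0.25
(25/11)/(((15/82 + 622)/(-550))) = -102500/51019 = -2.01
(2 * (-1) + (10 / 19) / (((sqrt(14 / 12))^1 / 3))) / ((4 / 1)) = -0.13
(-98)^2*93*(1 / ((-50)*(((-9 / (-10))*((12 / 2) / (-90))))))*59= 17565716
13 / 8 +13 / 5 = 169 / 40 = 4.22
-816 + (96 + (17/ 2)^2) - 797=-5779/ 4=-1444.75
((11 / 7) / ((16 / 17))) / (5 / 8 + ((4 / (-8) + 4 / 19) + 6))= 3553 / 13482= 0.26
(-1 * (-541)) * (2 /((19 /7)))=7574 /19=398.63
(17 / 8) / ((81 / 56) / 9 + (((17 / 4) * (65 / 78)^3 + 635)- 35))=756 / 214391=0.00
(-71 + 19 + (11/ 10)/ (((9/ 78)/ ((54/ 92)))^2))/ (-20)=124501/ 105800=1.18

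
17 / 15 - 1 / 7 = 104 / 105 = 0.99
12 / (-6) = -2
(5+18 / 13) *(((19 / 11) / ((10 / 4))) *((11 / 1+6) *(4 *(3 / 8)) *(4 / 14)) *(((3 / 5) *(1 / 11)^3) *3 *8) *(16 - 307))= -3370213008 / 33308275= -101.18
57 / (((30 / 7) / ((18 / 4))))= 1197 / 20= 59.85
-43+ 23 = -20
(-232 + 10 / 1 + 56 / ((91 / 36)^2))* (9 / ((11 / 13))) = -2270322 / 1001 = -2268.05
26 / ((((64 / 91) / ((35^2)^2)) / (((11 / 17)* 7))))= 136693431875 / 544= 251274690.95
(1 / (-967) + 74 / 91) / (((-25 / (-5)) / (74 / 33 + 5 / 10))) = 1175957 / 2639910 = 0.45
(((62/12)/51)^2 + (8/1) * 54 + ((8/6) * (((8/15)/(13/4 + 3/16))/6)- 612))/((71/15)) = -4633829917/121882860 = -38.02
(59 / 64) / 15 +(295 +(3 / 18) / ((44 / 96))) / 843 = 1222049 / 2967360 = 0.41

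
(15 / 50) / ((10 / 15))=9 / 20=0.45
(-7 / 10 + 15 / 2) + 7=69 / 5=13.80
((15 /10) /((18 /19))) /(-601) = -19 /7212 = -0.00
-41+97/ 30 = -37.77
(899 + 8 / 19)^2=292033921 / 361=808958.23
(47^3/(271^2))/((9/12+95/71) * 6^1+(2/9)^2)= 1194172146/10624489147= 0.11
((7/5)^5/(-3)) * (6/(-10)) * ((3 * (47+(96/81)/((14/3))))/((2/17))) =121512209/93750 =1296.13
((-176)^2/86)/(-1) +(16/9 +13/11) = -1520713/4257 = -357.23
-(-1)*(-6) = -6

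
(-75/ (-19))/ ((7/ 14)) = 7.89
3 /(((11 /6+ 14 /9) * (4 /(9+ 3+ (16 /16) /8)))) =2619 /976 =2.68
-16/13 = -1.23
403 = 403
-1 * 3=-3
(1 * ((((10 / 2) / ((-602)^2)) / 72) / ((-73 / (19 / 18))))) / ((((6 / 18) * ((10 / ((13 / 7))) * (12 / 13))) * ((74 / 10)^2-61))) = 6175 / 23040405448704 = 0.00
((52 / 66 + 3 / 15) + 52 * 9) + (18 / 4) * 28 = 98173 / 165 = 594.99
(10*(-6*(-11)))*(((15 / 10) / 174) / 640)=33 / 3712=0.01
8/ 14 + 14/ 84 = 31/ 42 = 0.74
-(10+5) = -15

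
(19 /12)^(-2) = 144 /361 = 0.40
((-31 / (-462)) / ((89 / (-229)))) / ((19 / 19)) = -7099 / 41118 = -0.17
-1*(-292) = 292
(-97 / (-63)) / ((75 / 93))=3007 / 1575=1.91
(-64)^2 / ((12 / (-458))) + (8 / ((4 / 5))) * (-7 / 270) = -4220935 / 27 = -156330.93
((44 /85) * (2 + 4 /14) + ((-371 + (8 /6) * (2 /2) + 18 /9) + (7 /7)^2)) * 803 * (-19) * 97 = 965487920452 /1785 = 540889591.29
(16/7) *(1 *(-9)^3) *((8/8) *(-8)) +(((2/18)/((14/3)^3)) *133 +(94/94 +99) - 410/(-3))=15954907/1176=13567.10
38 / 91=0.42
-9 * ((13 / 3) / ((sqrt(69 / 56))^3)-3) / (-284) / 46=-27 / 13064 +182 * sqrt(966) / 2591571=0.00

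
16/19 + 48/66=328/209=1.57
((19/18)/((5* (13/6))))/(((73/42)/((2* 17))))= 9044/4745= 1.91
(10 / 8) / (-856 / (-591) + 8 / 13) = 0.61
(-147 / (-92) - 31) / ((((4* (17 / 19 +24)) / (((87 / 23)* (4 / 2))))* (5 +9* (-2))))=4471365 / 26022568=0.17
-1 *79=-79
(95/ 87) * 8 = 760/ 87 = 8.74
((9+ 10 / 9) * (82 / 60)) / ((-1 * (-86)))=3731 / 23220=0.16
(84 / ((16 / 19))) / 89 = 399 / 356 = 1.12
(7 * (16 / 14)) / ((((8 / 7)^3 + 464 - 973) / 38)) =-104272 / 174075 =-0.60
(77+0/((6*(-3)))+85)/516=27/86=0.31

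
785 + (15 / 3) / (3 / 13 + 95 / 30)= 786.47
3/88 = 0.03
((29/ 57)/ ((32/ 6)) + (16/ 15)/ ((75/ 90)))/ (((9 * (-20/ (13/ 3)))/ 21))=-951223/ 1368000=-0.70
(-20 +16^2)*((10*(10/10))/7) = 2360/7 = 337.14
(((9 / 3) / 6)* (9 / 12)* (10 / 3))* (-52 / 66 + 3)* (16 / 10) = 146 / 33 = 4.42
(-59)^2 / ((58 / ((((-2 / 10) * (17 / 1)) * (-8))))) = 236708 / 145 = 1632.47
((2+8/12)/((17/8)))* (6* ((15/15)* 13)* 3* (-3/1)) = -14976/17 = -880.94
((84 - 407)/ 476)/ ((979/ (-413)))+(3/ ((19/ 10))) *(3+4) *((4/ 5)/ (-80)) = 0.18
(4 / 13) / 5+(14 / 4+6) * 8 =76.06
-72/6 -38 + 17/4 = -183/4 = -45.75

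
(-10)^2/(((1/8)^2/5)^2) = 10240000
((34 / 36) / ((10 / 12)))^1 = 17 / 15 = 1.13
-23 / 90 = -0.26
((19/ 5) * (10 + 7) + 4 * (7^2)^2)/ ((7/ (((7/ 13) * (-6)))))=-290058/ 65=-4462.43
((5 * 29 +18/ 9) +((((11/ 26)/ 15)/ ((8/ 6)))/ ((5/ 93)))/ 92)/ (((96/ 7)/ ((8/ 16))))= 82047987/ 15308800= 5.36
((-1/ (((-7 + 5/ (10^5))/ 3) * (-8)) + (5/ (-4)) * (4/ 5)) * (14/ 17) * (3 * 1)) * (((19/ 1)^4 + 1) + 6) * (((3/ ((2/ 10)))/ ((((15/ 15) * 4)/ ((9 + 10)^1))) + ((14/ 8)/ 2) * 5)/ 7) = -8722549538670/ 2379983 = -3664962.96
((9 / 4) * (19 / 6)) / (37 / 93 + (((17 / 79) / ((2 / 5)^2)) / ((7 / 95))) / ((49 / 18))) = 143641197 / 143196212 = 1.00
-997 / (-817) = 997 / 817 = 1.22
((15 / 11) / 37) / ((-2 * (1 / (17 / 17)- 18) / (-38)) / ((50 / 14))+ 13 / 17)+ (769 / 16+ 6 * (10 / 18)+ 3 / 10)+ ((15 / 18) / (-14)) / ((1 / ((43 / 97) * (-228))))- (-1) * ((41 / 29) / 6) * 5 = 19619628930557 / 332751120240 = 58.96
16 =16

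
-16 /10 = -8 /5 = -1.60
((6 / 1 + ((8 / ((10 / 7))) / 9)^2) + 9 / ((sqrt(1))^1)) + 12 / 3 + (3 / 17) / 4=2675687 / 137700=19.43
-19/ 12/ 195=-19/ 2340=-0.01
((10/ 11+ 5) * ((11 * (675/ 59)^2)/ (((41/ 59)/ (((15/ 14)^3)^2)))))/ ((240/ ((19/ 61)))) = 427297939453125/ 17776812841984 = 24.04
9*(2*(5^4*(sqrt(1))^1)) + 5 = 11255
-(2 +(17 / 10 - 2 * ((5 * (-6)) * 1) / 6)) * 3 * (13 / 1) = -5343 / 10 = -534.30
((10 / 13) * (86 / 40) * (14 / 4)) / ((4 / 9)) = 13.02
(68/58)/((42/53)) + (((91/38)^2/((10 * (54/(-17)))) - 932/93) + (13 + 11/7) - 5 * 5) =-93975217981/4907029680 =-19.15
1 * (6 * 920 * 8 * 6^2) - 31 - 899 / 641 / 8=8152129413 / 5128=1589728.82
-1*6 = -6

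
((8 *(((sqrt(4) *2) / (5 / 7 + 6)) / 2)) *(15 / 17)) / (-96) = -35 / 1598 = -0.02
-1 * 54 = -54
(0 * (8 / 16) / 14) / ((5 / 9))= 0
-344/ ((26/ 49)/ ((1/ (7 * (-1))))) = 92.62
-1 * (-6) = 6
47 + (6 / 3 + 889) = 938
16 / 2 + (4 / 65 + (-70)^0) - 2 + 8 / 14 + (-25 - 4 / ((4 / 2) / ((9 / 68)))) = -272763 / 15470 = -17.63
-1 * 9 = -9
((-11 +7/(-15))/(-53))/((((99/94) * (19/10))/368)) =11899648/299079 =39.79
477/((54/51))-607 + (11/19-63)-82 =-11435/38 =-300.92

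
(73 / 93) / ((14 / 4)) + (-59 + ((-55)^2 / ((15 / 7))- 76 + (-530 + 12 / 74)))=17994268 / 24087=747.05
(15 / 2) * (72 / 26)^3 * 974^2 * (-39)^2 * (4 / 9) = 1327842823680 / 13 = 102141755667.69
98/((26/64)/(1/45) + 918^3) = 3136/24755860809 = 0.00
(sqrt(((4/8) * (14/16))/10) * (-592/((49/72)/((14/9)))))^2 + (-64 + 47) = 2803117/35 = 80089.06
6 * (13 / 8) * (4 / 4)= 39 / 4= 9.75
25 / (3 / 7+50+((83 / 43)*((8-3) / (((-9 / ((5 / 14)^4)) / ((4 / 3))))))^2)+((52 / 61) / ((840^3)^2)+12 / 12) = 50240424512513084526160277378936797 / 33588888116262929544910427136000000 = 1.50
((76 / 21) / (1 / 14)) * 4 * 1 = 608 / 3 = 202.67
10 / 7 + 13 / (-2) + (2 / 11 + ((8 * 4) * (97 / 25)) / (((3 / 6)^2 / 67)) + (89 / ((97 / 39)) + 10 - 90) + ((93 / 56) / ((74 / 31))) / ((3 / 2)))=1836434093303 / 55270600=33226.24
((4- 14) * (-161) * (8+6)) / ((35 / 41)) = 26404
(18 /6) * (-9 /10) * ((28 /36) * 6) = -63 /5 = -12.60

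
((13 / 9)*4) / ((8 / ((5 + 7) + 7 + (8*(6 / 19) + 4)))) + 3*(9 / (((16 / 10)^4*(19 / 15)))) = 15190765 / 700416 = 21.69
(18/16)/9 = 1/8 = 0.12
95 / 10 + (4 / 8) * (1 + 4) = 12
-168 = -168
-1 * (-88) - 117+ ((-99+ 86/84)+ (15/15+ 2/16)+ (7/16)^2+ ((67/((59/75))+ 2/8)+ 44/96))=-4206067/105728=-39.78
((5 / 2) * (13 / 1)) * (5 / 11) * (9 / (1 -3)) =-2925 / 44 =-66.48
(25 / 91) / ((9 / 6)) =50 / 273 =0.18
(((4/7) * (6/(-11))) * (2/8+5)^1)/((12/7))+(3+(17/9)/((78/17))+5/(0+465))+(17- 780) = -91028849/119691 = -760.53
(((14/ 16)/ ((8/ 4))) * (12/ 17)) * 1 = 21/ 68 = 0.31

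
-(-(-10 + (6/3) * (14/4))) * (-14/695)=42/695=0.06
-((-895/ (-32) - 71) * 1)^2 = -1896129/ 1024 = -1851.69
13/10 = 1.30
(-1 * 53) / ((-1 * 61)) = 53 / 61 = 0.87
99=99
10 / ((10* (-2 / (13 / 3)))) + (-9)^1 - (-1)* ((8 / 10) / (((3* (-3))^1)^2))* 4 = -9013 / 810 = -11.13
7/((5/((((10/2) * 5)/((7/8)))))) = 40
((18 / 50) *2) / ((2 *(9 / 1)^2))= 1 / 225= 0.00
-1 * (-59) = 59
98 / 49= 2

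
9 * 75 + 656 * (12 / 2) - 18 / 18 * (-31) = 4642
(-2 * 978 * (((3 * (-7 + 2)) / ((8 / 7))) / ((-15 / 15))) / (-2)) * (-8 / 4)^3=-102690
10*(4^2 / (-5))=-32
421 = 421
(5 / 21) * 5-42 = -857 / 21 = -40.81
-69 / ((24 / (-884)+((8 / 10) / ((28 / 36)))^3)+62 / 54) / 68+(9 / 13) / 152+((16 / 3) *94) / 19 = 86880691929311 / 3350429881656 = 25.93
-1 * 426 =-426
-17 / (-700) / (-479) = -17 / 335300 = -0.00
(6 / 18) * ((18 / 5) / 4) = 3 / 10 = 0.30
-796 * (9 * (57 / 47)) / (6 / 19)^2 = -4094823 / 47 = -87123.89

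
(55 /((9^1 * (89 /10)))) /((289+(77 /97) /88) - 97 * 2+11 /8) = 0.01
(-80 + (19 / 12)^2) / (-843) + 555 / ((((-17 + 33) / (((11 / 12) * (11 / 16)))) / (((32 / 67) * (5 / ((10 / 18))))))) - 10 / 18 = 1520973301 / 16266528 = 93.50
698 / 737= 0.95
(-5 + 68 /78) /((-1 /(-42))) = -2254 /13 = -173.38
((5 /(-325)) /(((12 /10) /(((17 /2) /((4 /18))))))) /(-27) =17 /936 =0.02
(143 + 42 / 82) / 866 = 2942 / 17753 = 0.17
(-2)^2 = 4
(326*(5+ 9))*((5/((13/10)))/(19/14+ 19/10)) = 3993500/741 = 5389.34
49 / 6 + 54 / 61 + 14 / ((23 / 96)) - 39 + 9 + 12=416579 / 8418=49.49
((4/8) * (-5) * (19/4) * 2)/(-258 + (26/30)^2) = 21375/231524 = 0.09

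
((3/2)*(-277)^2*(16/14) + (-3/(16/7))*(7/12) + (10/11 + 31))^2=420370776480244489/24285184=17309762877.66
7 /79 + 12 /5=2.49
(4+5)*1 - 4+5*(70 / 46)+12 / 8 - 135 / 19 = 6121 / 874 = 7.00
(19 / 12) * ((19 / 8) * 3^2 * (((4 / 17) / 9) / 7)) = 361 / 2856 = 0.13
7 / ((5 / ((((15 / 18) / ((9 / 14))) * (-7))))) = -343 / 27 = -12.70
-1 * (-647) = 647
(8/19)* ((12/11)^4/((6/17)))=470016/278179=1.69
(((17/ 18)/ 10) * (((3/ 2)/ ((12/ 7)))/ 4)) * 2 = 119/ 2880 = 0.04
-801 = -801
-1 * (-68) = 68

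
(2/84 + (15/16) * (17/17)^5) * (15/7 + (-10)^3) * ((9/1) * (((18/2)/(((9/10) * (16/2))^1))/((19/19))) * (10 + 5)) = -161873.37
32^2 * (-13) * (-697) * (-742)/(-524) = 1721155072/131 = 13138588.34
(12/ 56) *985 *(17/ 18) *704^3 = 1460639825920/ 21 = 69554277424.76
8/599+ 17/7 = 10239/4193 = 2.44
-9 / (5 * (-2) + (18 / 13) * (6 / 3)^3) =-117 / 14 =-8.36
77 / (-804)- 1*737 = -592625 / 804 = -737.10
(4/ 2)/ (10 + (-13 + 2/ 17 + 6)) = 34/ 53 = 0.64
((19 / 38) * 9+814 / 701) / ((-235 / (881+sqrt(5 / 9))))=-6992497 / 329470 - 7937 * sqrt(5) / 988410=-21.24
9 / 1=9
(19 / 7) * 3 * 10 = 570 / 7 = 81.43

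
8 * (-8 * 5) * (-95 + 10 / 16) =30200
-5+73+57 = 125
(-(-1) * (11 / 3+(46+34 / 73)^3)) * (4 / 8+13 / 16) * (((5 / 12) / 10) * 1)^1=819601412357 / 149382528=5486.59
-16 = -16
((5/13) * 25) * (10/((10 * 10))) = 25/26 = 0.96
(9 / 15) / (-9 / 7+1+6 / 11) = 231 / 100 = 2.31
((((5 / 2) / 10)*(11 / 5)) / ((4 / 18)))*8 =99 / 5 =19.80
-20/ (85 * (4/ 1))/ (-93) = 0.00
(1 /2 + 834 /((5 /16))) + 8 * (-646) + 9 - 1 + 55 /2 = -2463.20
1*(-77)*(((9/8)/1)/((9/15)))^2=-17325/64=-270.70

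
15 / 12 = 5 / 4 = 1.25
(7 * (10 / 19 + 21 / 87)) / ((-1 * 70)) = -423 / 5510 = -0.08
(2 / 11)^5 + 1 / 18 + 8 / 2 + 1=14656217 / 2898918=5.06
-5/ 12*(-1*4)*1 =5/ 3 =1.67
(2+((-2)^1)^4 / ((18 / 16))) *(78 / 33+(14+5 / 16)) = 270.52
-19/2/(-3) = 19/6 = 3.17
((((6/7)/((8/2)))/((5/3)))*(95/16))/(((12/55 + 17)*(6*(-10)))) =-627/848512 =-0.00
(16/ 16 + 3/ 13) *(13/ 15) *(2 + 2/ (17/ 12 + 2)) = 1696/ 615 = 2.76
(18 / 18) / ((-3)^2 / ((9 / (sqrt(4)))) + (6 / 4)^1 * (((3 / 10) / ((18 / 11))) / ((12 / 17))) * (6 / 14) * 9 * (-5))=-224 / 1235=-0.18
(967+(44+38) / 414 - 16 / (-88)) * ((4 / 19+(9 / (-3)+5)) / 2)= 15419068 / 14421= 1069.21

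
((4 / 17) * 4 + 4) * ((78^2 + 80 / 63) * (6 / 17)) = 3066976 / 289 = 10612.37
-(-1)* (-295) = -295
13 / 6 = 2.17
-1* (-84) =84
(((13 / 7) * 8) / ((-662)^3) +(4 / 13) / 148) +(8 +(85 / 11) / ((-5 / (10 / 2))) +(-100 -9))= -146032652345588 / 1343135360567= -108.73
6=6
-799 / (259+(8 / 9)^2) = -64719 / 21043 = -3.08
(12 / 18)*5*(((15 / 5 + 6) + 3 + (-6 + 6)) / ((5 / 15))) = 120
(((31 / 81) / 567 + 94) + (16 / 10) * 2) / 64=22320677 / 14696640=1.52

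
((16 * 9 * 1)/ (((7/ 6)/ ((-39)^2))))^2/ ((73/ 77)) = 18996718980096/ 511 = 37175575303.51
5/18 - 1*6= -103/18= -5.72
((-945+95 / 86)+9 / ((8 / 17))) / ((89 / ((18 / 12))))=-954363 / 61232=-15.59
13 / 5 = 2.60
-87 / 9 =-29 / 3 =-9.67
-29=-29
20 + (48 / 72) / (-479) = 28738 / 1437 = 20.00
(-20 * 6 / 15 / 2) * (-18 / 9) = 8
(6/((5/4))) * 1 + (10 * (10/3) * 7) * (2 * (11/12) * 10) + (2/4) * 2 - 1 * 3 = 192626/45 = 4280.58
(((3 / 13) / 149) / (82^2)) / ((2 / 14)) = 21 / 13024388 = 0.00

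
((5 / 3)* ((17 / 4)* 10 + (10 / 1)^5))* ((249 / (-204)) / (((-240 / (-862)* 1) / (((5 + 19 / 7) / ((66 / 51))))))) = -21472922115 / 4928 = -4357329.97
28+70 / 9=322 / 9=35.78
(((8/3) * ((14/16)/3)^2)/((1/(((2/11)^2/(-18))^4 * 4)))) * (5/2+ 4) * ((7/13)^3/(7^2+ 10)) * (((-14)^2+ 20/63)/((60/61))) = 1811429648/51114929711893285095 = 0.00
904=904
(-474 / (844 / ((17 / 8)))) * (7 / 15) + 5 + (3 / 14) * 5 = 5.51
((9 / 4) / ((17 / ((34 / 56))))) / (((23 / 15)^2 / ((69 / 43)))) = 0.05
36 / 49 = 0.73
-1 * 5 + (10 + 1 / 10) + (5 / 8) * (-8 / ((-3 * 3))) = 509 / 90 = 5.66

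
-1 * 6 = -6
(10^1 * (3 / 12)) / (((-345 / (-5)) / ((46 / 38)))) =5 / 114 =0.04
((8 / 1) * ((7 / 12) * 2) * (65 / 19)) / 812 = 65 / 1653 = 0.04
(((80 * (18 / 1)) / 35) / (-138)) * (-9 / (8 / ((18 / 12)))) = 0.50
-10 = -10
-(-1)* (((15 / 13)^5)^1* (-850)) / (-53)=645468750 / 19678529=32.80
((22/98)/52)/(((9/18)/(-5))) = -55/1274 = -0.04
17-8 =9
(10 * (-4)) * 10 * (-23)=9200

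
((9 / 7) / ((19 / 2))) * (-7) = -18 / 19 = -0.95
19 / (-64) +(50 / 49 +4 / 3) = 19351 / 9408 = 2.06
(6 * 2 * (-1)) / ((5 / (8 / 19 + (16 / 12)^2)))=-1504 / 285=-5.28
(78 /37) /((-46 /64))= -2496 /851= -2.93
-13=-13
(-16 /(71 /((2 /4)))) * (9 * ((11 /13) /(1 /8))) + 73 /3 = 48371 /2769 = 17.47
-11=-11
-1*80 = -80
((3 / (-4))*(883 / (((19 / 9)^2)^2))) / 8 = -4.17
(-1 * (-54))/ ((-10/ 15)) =-81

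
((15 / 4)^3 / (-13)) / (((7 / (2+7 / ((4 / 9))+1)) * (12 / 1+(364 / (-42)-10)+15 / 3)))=151875 / 23296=6.52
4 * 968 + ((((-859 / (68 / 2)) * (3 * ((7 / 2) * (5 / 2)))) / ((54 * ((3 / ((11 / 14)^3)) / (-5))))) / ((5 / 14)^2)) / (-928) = 52776013279 / 13630464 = 3871.92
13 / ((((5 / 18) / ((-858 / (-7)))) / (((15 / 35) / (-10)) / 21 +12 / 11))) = 53560494 / 8575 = 6246.12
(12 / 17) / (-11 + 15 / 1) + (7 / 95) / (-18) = 0.17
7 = 7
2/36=1/18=0.06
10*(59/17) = 590/17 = 34.71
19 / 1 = 19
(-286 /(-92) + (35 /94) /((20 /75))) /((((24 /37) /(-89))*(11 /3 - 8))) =128291987 /899392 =142.64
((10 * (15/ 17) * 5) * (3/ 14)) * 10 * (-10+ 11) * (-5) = -56250/ 119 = -472.69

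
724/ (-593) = -1.22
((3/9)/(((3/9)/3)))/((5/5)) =3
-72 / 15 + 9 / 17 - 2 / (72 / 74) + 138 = 201461 / 1530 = 131.67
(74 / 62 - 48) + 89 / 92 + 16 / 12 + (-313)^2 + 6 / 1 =97930.49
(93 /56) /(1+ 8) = 31 /168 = 0.18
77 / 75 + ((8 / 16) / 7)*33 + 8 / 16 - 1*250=-129211 / 525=-246.12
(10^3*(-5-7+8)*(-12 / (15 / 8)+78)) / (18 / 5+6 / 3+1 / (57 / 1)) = -50983.14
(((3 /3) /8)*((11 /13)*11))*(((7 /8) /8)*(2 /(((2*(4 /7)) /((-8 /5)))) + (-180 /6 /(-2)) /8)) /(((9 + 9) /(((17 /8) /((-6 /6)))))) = 532763 /38338560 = 0.01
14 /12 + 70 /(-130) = 0.63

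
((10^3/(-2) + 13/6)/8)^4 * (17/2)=1353286694297537/10616832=127466149.44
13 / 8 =1.62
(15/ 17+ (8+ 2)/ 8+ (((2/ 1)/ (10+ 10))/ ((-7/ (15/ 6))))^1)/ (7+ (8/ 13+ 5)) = 6487/ 39032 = 0.17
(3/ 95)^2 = 9/ 9025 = 0.00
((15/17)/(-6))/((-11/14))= 35/187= 0.19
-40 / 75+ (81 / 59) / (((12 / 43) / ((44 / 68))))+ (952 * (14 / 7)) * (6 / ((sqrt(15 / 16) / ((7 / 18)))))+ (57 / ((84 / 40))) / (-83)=81217289 / 34964580+ 53312 * sqrt(15) / 45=4590.69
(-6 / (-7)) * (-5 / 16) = -15 / 56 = -0.27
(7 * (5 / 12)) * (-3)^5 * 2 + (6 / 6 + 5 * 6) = -2773 / 2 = -1386.50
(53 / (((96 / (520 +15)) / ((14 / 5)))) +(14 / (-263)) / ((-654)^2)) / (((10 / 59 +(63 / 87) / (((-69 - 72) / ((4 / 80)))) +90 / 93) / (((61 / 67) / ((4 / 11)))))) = 3112359620235197507945 / 1708980672588868368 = 1821.18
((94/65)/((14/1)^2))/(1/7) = 47/910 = 0.05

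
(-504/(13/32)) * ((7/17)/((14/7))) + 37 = -48271/221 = -218.42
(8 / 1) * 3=24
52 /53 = 0.98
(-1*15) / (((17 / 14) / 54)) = -11340 / 17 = -667.06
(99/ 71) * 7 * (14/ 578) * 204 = 58212/ 1207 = 48.23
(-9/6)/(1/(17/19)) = -51/38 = -1.34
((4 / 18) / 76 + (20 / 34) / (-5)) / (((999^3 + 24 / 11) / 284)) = -1041854 / 31881164968791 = -0.00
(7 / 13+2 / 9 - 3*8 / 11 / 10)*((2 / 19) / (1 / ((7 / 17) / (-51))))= -48874 / 106003755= -0.00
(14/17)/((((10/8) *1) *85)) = 56/7225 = 0.01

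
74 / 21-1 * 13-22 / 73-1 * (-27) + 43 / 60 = 550013 / 30660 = 17.94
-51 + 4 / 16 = -203 / 4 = -50.75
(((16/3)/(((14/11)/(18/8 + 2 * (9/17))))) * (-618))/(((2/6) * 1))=-3059100/119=-25706.72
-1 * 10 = -10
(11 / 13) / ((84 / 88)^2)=5324 / 5733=0.93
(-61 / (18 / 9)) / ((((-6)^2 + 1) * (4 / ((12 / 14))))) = -183 / 1036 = -0.18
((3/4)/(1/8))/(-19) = -6/19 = -0.32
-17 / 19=-0.89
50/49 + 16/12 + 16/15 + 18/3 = 2308/245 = 9.42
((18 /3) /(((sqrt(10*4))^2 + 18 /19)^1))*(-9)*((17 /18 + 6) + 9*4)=-44061 /778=-56.63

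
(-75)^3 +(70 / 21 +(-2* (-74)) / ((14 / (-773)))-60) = -9032171 / 21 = -430103.38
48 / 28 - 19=-121 / 7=-17.29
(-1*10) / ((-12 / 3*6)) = 5 / 12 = 0.42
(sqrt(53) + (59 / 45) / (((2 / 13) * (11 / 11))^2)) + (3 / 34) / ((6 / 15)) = sqrt(53) + 85091 / 1530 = 62.90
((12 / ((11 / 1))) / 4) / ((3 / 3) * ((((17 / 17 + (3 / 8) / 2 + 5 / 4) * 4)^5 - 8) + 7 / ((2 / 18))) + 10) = 3072 / 993198349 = 0.00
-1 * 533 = -533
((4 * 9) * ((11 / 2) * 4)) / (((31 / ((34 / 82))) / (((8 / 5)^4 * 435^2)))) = 417419329536 / 31775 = 13136721.62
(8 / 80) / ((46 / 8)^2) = 8 / 2645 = 0.00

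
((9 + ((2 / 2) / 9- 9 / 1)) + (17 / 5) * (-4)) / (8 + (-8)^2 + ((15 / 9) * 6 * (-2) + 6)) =-607 / 2610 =-0.23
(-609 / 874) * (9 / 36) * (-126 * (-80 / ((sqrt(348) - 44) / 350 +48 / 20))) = -53445231000 / 69184529 +134284500 * sqrt(87) / 69184529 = -754.40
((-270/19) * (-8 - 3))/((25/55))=6534/19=343.89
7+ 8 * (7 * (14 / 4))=203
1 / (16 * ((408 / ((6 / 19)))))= 1 / 20672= 0.00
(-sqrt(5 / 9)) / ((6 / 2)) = -0.25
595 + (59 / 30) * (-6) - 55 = 2641 / 5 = 528.20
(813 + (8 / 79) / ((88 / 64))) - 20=689181 / 869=793.07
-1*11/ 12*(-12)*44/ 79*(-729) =-352836/ 79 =-4466.28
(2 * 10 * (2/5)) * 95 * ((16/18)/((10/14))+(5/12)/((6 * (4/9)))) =38323/36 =1064.53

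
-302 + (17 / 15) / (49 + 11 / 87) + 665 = 7757803 / 21370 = 363.02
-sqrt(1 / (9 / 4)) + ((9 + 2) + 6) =49 / 3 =16.33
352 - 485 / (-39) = 14213 / 39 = 364.44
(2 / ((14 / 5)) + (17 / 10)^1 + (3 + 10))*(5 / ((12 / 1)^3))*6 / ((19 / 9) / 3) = 3237 / 8512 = 0.38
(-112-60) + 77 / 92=-15747 / 92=-171.16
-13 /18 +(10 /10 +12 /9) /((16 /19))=295 /144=2.05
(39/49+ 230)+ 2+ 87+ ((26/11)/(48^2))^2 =2516282089561/7868399616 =319.80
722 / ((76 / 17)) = 323 / 2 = 161.50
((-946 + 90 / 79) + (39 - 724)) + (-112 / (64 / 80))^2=1419641 / 79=17970.14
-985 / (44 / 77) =-6895 / 4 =-1723.75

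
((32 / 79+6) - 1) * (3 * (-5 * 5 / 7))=-57.91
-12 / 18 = -2 / 3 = -0.67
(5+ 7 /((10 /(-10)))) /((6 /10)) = -10 /3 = -3.33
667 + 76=743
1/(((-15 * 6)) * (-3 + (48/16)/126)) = 7/1875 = 0.00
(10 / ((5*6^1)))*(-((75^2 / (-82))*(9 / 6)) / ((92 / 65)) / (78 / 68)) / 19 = 159375 / 143336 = 1.11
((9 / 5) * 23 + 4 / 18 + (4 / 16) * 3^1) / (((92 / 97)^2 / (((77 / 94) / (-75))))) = -5525708111 / 10740816000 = -0.51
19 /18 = 1.06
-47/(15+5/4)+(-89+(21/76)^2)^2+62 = 17275735578577/2168541440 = 7966.52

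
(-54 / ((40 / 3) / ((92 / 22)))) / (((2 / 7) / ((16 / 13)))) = -52164 / 715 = -72.96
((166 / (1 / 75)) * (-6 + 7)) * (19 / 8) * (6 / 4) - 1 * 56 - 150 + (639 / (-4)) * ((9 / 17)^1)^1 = 5992507 / 136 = 44062.55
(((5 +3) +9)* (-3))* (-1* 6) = 306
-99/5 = -19.80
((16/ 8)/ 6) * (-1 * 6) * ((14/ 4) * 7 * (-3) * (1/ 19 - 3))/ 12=-686/ 19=-36.11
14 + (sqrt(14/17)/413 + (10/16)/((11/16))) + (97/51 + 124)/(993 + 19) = sqrt(238)/7021 + 775909/51612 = 15.04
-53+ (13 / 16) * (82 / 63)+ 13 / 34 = -51.56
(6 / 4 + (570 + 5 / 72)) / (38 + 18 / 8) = 5879 / 414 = 14.20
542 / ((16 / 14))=474.25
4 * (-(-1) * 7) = 28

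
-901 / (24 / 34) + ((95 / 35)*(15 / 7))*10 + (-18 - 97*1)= -783953 / 588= -1333.25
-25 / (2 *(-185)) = 5 / 74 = 0.07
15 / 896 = 0.02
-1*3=-3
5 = 5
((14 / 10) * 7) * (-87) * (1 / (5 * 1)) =-4263 / 25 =-170.52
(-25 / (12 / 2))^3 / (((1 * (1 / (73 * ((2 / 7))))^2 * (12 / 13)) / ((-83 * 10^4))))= 112304511718750 / 3969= 28295417414.65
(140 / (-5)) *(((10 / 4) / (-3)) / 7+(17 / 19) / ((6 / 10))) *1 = -730 / 19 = -38.42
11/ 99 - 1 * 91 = -818/ 9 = -90.89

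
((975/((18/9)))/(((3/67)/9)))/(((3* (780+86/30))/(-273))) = -267505875/23486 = -11390.01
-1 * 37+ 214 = 177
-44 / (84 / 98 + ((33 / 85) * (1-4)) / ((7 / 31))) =26180 / 2559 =10.23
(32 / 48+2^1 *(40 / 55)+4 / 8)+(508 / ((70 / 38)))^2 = 6148844789 / 80850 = 76052.50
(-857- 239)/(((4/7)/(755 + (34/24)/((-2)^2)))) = -1448769.29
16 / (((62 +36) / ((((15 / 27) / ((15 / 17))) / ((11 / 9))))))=136 / 1617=0.08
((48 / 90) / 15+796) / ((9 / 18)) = 358216 / 225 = 1592.07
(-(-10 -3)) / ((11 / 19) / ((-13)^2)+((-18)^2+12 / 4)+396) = 41743 / 2321564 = 0.02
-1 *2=-2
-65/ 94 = -0.69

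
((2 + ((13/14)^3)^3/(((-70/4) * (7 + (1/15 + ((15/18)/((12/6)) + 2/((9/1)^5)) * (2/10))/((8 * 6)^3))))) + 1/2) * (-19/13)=-24492883518637400117197/6714568786683457322350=-3.65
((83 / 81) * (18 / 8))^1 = 83 / 36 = 2.31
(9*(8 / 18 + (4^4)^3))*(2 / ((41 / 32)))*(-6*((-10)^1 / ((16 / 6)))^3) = 3057647697000 / 41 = 74576773097.56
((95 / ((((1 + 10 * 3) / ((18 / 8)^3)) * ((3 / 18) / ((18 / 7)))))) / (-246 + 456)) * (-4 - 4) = -124659 / 6076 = -20.52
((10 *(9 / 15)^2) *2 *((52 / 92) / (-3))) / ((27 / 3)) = -52 / 345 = -0.15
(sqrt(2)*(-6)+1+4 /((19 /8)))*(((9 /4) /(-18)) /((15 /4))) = -17 /190+sqrt(2) /5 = 0.19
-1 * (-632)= 632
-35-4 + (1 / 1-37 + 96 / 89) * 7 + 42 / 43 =-1081023 / 3827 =-282.47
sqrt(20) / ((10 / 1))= sqrt(5) / 5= 0.45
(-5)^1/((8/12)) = -15/2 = -7.50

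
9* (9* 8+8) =720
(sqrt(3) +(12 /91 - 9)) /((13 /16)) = -12912 /1183 +16 * sqrt(3) /13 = -8.78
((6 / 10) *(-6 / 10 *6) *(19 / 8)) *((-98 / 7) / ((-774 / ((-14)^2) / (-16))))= 312816 / 1075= 290.99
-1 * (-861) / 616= 123 / 88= 1.40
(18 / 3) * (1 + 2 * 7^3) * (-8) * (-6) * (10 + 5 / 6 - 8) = 560592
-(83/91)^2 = -6889/8281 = -0.83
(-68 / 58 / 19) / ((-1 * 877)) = 34 / 483227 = 0.00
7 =7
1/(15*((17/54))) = 18/85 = 0.21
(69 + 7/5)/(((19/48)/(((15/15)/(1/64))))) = 1081344/95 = 11382.57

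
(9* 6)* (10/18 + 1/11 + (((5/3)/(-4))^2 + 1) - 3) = -5607/88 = -63.72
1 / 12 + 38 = 457 / 12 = 38.08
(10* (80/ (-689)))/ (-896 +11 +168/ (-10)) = 4000/ 3106701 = 0.00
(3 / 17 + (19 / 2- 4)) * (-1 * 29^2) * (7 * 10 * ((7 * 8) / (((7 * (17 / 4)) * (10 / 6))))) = -109074336 / 289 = -377419.85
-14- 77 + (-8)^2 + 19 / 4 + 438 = 1663 / 4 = 415.75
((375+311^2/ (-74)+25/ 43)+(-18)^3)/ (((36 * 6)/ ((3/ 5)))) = -21521327/ 1145520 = -18.79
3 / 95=0.03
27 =27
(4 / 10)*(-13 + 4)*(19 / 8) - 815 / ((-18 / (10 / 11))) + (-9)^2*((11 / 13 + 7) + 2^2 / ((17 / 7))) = 350747431 / 437580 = 801.56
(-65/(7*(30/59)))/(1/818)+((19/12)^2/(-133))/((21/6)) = -52702123/3528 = -14938.24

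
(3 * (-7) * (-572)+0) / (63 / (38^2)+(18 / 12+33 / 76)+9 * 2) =361361 / 601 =601.27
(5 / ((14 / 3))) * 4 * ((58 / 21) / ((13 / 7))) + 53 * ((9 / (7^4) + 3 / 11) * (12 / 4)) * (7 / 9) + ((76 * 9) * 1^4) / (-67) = 99756766 / 3286283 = 30.36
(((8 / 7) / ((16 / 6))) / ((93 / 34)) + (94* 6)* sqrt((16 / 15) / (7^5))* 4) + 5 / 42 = 359 / 1302 + 3008* sqrt(105) / 1715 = 18.25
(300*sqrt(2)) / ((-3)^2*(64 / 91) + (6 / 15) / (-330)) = 22522500*sqrt(2) / 475109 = 67.04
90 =90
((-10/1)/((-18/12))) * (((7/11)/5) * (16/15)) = 448/495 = 0.91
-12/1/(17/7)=-4.94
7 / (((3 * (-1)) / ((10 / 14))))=-5 / 3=-1.67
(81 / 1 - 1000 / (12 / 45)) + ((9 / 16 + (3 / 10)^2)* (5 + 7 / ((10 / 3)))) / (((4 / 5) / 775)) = 104829 / 128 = 818.98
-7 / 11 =-0.64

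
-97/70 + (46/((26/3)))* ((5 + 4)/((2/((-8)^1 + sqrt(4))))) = -131671/910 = -144.69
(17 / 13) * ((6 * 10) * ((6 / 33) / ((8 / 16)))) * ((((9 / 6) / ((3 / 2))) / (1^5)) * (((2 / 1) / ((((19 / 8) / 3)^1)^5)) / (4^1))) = 16243752960 / 354082157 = 45.88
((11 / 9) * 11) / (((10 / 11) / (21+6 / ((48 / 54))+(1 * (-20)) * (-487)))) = 52003501 / 360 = 144454.17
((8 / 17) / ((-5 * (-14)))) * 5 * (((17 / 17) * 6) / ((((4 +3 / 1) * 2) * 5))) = 12 / 4165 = 0.00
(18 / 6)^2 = 9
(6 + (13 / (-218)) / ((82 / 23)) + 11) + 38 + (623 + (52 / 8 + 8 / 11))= 134737061 / 196636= 685.21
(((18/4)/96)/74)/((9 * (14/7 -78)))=-1/1079808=-0.00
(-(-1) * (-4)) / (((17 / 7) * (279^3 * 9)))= -28 / 3322798767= -0.00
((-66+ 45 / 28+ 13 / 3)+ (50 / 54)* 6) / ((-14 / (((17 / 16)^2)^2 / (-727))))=-1147160935 / 168090402816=-0.01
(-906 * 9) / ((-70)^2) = -4077 / 2450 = -1.66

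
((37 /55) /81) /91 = 37 /405405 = 0.00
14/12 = 7/6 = 1.17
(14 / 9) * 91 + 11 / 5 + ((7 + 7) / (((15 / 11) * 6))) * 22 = 907 / 5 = 181.40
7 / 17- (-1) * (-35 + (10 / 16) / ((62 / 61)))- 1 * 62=-809247 / 8432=-95.97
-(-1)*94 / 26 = 47 / 13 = 3.62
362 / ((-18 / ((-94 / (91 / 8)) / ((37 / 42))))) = 272224 / 1443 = 188.65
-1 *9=-9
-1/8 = -0.12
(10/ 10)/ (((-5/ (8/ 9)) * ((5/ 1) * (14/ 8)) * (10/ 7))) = -16/ 1125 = -0.01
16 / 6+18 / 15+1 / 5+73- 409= -4979 / 15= -331.93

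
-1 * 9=-9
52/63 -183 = -11477/63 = -182.17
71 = 71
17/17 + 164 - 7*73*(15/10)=-601.50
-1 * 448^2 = -200704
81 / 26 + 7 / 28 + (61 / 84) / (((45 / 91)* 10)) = 246559 / 70200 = 3.51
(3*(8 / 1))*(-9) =-216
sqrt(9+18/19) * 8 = 24 * sqrt(399)/19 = 25.23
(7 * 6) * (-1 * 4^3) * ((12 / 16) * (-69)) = 139104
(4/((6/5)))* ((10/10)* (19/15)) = 38/9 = 4.22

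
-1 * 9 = -9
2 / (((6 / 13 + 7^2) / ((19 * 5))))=2470 / 643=3.84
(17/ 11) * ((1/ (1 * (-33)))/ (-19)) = 17/ 6897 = 0.00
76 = 76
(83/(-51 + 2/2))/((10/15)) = -249/100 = -2.49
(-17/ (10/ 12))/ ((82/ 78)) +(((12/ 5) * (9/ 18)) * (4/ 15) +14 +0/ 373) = -5212/ 1025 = -5.08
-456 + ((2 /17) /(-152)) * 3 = -589155 /1292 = -456.00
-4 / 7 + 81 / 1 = 563 / 7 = 80.43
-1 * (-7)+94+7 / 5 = 512 / 5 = 102.40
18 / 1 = 18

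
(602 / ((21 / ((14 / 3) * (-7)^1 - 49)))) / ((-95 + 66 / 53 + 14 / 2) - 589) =223342 / 64467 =3.46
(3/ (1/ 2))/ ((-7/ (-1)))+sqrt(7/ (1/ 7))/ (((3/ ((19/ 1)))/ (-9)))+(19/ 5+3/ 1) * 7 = -12269/ 35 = -350.54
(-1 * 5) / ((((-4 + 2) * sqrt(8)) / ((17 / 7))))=2.15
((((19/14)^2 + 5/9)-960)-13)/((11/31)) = -53076433/19404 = -2735.33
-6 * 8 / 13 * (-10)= 480 / 13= 36.92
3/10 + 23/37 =341/370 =0.92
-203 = -203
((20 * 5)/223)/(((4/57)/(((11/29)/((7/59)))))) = 924825/45269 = 20.43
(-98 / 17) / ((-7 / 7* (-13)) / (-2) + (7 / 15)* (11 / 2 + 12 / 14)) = 1470 / 901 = 1.63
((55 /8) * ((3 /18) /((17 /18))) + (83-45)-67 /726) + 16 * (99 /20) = 29206343 /246840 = 118.32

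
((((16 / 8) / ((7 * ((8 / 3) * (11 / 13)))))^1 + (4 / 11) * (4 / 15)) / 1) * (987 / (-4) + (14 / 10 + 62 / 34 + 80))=-19144589 / 523600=-36.56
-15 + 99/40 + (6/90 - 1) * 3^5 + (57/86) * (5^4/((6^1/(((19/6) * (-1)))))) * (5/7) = -3571261/9030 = -395.49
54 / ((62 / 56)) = 1512 / 31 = 48.77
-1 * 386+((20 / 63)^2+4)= -1515758 / 3969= -381.90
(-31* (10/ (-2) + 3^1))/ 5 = 62/ 5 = 12.40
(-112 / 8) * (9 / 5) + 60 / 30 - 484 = -2536 / 5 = -507.20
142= 142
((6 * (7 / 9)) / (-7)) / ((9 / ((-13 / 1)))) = 26 / 27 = 0.96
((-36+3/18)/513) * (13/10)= -559/6156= -0.09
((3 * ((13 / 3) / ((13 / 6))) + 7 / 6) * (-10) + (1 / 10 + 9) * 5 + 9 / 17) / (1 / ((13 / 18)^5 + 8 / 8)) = -5912151515 / 192735936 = -30.67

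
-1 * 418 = -418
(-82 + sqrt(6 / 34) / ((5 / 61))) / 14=-41 / 7 + 61*sqrt(51) / 1190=-5.49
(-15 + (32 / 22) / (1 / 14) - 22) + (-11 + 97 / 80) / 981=-1596717 / 95920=-16.65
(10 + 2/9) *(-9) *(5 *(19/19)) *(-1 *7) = 3220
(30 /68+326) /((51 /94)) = 521653 /867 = 601.68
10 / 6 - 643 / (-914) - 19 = -45599 / 2742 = -16.63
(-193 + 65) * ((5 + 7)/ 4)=-384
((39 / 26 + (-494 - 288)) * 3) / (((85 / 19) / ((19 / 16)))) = -621.53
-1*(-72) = 72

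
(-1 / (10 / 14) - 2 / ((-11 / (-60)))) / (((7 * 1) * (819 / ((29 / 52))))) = -19633 / 16396380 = -0.00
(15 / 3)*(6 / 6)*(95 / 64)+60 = 4315 / 64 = 67.42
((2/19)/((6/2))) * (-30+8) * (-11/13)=484/741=0.65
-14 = -14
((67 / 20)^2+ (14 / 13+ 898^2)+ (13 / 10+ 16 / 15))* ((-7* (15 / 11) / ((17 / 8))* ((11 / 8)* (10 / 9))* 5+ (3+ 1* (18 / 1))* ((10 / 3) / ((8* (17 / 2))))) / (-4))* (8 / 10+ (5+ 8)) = 196463908809847 / 2121600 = 92601766.97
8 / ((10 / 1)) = 4 / 5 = 0.80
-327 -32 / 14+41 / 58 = -133403 / 406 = -328.58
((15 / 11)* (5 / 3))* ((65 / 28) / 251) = 1625 / 77308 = 0.02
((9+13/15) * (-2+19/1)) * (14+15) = 72964/15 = 4864.27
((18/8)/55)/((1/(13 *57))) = 6669/220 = 30.31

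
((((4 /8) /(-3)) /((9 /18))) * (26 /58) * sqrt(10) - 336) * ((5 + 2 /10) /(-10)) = 169 * sqrt(10) /2175 + 4368 /25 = 174.97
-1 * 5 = -5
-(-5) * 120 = 600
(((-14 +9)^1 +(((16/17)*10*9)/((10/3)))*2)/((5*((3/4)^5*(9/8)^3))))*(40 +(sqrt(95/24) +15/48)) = 102105088*sqrt(570)/45172485 +1097629696/1003833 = 1147.40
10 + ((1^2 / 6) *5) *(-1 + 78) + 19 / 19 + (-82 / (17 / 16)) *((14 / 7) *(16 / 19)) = -106231 / 1938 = -54.81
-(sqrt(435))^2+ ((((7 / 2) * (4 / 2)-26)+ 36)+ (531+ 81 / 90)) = 1139 / 10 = 113.90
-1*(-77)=77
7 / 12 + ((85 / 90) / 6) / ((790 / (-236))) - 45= -44.46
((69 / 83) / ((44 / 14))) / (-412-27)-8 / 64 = -402739 / 3206456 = -0.13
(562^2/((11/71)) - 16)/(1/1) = 22424748/11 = 2038613.45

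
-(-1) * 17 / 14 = 17 / 14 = 1.21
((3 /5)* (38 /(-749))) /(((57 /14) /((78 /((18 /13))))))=-676 /1605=-0.42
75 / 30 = 5 / 2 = 2.50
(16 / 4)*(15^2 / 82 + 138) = 23082 / 41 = 562.98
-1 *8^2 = -64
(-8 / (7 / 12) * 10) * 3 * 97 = -279360 / 7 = -39908.57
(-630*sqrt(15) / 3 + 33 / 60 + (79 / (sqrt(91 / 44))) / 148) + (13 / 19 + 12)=-210*sqrt(15) + 79*sqrt(1001) / 6734 + 5029 / 380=-799.72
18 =18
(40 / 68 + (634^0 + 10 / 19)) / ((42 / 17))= 0.86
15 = 15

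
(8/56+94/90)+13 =4469/315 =14.19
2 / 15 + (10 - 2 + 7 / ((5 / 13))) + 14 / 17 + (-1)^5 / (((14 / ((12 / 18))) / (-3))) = 9746 / 357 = 27.30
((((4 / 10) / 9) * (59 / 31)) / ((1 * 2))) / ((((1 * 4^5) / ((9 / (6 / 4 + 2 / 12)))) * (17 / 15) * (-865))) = -531 / 2333977600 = -0.00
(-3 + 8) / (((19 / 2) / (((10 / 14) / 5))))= 10 / 133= 0.08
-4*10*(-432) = 17280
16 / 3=5.33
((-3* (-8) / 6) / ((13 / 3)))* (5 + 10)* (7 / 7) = 180 / 13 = 13.85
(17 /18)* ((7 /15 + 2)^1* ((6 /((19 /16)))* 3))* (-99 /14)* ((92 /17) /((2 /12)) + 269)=-10012200 /133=-75279.70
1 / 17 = 0.06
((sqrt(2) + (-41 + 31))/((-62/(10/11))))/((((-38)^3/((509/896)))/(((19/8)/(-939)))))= 12725/3314249207808-2545*sqrt(2)/6628498415616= 0.00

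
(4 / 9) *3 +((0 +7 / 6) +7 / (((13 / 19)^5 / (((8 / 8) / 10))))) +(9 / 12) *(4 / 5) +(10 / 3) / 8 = 182338981 / 22277580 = 8.18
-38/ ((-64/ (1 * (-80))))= -47.50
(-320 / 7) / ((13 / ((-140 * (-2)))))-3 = -12839 / 13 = -987.62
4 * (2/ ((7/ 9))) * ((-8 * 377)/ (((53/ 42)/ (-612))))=797382144/ 53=15044946.11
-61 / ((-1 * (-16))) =-3.81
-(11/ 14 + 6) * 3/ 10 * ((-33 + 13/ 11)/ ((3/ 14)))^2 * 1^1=-16292500/ 363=-44882.92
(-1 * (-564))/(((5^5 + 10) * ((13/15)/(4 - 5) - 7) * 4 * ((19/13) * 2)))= -1833/937156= -0.00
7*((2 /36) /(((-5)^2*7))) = 1 /450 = 0.00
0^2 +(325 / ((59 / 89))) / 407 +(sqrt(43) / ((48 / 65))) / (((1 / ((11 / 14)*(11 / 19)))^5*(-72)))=28925 / 24013 - 1685932599065*sqrt(43) / 4602374099398656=1.20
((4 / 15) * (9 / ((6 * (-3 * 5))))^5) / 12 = -1 / 4500000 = -0.00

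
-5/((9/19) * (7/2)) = -190/63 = -3.02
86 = 86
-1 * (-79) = 79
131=131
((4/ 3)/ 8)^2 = 1/ 36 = 0.03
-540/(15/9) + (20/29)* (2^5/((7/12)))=-58092/203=-286.17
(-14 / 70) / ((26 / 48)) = -24 / 65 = -0.37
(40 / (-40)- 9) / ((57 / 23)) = -230 / 57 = -4.04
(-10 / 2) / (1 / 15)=-75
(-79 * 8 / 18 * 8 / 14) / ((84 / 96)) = -22.93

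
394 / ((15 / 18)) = 2364 / 5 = 472.80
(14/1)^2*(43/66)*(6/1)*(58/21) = 69832/33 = 2116.12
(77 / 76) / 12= 77 / 912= 0.08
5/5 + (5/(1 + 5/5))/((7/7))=7/2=3.50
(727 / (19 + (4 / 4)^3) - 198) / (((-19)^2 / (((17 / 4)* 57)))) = -164883 / 1520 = -108.48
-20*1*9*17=-3060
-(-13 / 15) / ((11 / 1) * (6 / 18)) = 13 / 55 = 0.24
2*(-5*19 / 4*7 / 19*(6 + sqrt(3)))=-105 - 35*sqrt(3) / 2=-135.31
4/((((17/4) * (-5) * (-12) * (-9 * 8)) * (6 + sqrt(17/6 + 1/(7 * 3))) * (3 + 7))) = -7/1773525 + 11 * sqrt(42)/63846900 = -0.00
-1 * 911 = -911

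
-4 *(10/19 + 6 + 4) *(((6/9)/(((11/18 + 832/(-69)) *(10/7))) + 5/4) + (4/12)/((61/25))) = -133390360/2353929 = -56.67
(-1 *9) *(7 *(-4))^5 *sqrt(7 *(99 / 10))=232339968 *sqrt(770) / 5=1289434492.52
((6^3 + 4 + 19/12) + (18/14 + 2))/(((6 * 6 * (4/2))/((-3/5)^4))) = 56667/140000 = 0.40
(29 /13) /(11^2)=29 /1573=0.02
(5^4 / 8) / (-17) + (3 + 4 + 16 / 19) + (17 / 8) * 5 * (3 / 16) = 216589 / 41344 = 5.24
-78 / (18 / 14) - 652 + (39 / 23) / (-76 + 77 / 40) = -145707242 / 204447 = -712.69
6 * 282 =1692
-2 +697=695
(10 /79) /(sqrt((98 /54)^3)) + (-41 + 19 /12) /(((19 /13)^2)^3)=-2283080657 /564550572 + 810 * sqrt(3) /27097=-3.99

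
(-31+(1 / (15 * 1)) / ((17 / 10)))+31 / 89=-138950 / 4539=-30.61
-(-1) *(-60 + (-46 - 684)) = -790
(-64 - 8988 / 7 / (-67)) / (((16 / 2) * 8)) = -751 / 1072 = -0.70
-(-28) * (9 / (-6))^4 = 567 / 4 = 141.75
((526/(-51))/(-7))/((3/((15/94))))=1315/16779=0.08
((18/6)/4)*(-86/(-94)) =129/188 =0.69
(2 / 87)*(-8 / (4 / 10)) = -40 / 87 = -0.46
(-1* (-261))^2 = 68121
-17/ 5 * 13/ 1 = -221/ 5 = -44.20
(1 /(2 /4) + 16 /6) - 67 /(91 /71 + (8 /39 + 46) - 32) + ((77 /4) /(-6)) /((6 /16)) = -3170612 /385947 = -8.22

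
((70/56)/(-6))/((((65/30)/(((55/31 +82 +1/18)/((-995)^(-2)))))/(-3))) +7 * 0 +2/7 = 1620863999219/67704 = 23940446.64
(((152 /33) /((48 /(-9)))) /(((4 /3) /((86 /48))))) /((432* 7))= -817 /2128896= -0.00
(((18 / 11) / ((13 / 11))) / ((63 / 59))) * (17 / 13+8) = 14278 / 1183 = 12.07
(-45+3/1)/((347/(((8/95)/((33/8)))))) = -896/362615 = -0.00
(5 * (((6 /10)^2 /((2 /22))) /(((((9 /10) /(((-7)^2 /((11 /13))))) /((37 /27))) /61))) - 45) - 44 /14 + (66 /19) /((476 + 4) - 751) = 103591827749 /973161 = 106448.81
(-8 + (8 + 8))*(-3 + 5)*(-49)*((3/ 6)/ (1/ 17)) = -6664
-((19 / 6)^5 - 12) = -2382787 / 7776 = -306.43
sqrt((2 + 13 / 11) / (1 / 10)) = 5 * sqrt(154) / 11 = 5.64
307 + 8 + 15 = 330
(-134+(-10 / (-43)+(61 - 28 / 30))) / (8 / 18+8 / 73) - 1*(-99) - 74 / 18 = -3837341 / 100620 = -38.14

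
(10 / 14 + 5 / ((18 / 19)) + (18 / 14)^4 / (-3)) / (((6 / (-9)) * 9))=-219599 / 259308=-0.85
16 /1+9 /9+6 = 23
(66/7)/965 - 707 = -4775719/6755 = -706.99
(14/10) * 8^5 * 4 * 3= 2752512/5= 550502.40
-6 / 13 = -0.46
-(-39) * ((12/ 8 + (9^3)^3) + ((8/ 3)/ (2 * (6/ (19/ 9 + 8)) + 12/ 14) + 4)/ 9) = 25293134181263/ 1674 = 15109399152.49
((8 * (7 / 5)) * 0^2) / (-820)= 0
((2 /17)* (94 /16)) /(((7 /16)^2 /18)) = 65.00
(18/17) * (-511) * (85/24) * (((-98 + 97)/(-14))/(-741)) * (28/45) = 511/4446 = 0.11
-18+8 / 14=-122 / 7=-17.43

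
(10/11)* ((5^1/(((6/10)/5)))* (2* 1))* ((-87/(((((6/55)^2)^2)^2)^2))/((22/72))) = -53609056367257251420.01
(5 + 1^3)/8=3/4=0.75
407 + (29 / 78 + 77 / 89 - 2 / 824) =583796615 / 1430052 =408.23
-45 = -45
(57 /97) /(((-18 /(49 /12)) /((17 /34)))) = -931 /13968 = -0.07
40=40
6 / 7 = 0.86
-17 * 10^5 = -1700000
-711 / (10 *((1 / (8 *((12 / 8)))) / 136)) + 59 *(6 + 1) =-578111 / 5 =-115622.20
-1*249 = -249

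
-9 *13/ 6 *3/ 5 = -117/ 10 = -11.70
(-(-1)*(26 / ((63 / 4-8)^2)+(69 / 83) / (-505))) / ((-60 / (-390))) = 2.80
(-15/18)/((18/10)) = -25/54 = -0.46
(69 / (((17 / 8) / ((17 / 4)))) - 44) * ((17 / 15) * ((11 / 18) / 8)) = 8789 / 1080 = 8.14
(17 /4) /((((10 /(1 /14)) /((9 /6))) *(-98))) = -51 /109760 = -0.00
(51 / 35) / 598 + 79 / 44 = 827857 / 460460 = 1.80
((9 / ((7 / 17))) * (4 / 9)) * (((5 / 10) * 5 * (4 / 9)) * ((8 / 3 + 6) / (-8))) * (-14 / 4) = 1105 / 27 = 40.93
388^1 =388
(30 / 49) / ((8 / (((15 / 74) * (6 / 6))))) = 0.02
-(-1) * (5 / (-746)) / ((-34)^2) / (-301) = 5 / 259575176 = 0.00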